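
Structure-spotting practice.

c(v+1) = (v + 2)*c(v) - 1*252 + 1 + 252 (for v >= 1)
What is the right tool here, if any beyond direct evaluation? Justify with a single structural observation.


Method: a summation factor — with the index-dependent coefficient v + 2, dividing by the cumulative product turns the left side into a pure difference.


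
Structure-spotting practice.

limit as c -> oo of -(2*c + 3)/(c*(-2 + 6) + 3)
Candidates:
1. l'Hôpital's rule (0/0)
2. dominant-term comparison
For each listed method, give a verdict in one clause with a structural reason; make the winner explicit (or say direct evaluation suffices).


Verdict: dominant-term comparison — divide by the highest power of c present: lower-order terms vanish and the dominant ratio remains.
- l'Hôpital's rule (0/0) — as a single quotient the expression runs to ∞/∞ at the limit point — an at-infinity form of the rule would apply, though the leading-growth comparison is the direct reading.
- dominant-term comparison: a fit — the right tool for this form.


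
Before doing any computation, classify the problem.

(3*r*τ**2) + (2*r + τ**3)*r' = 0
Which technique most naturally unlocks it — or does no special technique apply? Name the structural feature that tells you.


Technique: the exact-equation method — take the mixed partials of 3*r*τ**2 and 2*r + τ**3: they are equal, which certifies an exact differential.


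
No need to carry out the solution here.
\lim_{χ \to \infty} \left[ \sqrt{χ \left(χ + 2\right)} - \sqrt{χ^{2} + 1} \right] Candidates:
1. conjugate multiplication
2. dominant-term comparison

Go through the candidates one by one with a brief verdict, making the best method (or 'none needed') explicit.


Diagnosis: conjugate multiplication — divergence minus divergence hides a finite answer — expose it by pairing \sqrt{χ \left(χ + 2\right)} - \sqrt{χ^{2} + 1} with its conjugate.
- conjugate multiplication: yes, a natural case for it.
- dominant-term comparison — no dominant-degree comparison decides it.


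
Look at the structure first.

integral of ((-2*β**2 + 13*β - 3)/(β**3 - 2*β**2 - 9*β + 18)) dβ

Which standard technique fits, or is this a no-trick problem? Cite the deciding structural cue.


Verdict: partial fractions — the factorization of β**3 - 2*β**2 - 9*β + 18 is the whole battle; after it, each term is a table integral.


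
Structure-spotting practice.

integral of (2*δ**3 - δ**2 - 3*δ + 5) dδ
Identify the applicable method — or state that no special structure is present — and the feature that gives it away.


Verdict: no special technique — scan for structure and find none: constant multiples of powers of δ, integrate directly.


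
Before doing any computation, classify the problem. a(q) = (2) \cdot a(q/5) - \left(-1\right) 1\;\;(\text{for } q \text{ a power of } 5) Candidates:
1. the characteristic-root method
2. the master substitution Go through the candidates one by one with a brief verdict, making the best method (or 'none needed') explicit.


Technique: the master substitution — treat m = log base 5 of q as the new clock: one recursion step advances m by one while q scales by 5.
- the characteristic-root method: the recursion divides its index rather than shifting it — outside the constant-shift family the root method covers.
- the master substitution — yes — fits the structure here.


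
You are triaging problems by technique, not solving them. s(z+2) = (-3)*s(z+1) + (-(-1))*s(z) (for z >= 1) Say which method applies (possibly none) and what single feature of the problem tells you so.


Diagnosis: the characteristic-root method — fixed numeric weights on consecutive terms and no forcing term added: the root method in its home territory.


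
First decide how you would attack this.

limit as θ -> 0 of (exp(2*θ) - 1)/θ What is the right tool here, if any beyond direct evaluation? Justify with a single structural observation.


Best approach: l'Hôpital's rule (0/0) — plug in 0: top and bottom both hit zero, so differentiate each and retry. One could equally expand both pieces locally and compare leading terms; the rule does that in one stroke.


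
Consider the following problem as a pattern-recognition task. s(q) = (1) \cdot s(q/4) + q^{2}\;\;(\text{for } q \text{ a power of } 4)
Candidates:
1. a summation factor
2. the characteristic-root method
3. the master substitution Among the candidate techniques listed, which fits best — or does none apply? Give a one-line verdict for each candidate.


Method: the master substitution — treat m = log base 4 of q as the new clock: one recursion step advances m by one while q scales by 4.
- a summation factor: the recursion divides its index rather than shifting it — there is no previous-term chain for a summation factor to telescope.
- the characteristic-root method — a divided-index call is not the fixed-shift linear shape that characteristic roots solve.
- the master substitution — yes, a natural case for it.


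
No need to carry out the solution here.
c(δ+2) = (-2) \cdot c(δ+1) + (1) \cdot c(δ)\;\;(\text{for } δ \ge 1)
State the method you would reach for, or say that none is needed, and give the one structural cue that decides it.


Method: the characteristic-root method — this is the constant-coefficient homogeneous case — the whole solution in δ reduces to a polynomial's roots.


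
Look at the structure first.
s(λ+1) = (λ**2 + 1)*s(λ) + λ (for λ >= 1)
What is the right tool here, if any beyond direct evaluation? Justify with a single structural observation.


Best approach: a summation factor — with the index-dependent coefficient λ**2 + 1, dividing by the cumulative product turns the left side into a pure difference.


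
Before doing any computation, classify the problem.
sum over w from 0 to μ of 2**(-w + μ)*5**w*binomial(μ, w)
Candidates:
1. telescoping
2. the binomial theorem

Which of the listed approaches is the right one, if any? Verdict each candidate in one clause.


Method: the binomial theorem — the binomial coefficients weight matched powers of 5 and 2, which is exactly the expansion of a binomial power.
- telescoping — neither a shifted-difference shape nor integer-spaced poles are present.
- the binomial theorem: a fit — the right tool for this form.


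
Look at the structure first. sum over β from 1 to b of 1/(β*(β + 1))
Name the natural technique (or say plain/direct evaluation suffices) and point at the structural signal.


Technique: telescoping — 1/(β*(β + 1)) decomposes into shift-paired simple fractions; the series telescopes to finitely many boundary pieces.


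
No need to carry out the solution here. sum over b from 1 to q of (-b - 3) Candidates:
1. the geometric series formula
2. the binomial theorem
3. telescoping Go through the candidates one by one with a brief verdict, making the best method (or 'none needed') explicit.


Verdict: no special technique — this is bookkeeping, not technique: standard formulas for sums of constant-multiple powers of b apply termwise.
- the geometric series formula — the ratio of consecutive terms depends on the index.
- the binomial theorem — there is no pair of bases whose matched powers would reassemble into a single binomial power.
- telescoping — computed from the summand as displayed, the partial sums build up without the pairwise collapse telescoping exploits.


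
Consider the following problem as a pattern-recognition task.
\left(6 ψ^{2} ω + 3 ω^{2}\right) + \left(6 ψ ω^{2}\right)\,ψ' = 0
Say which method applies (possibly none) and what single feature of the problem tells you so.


Best approach: the exact-equation method — check exactness first: here it holds (6 ψ^{2} ω + 3 ω^{2}, 6 ψ ω^{2} have matching cross partials), so no integrating factor is needed.


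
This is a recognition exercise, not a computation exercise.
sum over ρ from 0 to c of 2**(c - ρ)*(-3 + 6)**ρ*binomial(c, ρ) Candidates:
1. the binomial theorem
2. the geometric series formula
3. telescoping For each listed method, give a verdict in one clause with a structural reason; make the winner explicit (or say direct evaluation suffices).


Technique: the binomial theorem — the binomial coefficients weight matched powers of (-3 + 6) and 2, which is exactly the expansion of a binomial power.
- the binomial theorem: a fit — the right tool for this form.
- the geometric series formula — no single multiplier carries one term to the next throughout the sum.
- telescoping: writing out consecutive terms as given produces no pairwise cancellation.


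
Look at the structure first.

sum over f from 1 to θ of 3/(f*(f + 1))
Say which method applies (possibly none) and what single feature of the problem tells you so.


Technique: telescoping — rewrite 3/(f*(f + 1)) as simple fractions and successive terms eat each other — only the edges survive.


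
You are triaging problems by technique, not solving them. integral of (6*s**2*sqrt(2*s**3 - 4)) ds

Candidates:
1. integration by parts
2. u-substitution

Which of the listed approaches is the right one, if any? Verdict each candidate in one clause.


Method: u-substitution — the only nontrivial dependence routes through 2*s**3 - 4, whose derivative supplies the leftover factor up to a constant multiple — u = 2*s**3 - 4 flattens it.
- integration by parts — the non-polynomial partner is not one of the parts kernels — exp, sine, or cosine with a degree-1 argument, or a logarithm.
- u-substitution — a fit — the right tool for this form.


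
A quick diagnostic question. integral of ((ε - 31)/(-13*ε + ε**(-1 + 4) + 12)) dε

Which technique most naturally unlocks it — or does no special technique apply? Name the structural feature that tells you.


Technique: partial fractions — the integrand is a proper rational function and its denominator (-13*ε + ε**(-1 + 4) + 12) factors into distinct pieces, so it splits into simple fractions.


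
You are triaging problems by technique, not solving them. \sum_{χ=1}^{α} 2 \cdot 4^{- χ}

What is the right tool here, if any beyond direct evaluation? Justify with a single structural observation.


Best approach: the geometric series formula — consecutive terms stand in a fixed index-free ratio — the geometric sum formula closes it.


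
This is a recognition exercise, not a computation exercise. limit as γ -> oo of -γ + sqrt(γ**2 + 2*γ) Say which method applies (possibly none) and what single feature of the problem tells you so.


Technique: conjugate multiplication — divergence minus divergence hides a finite answer — expose it by pairing sqrt(γ**2 + 2*γ) - γ with its conjugate.


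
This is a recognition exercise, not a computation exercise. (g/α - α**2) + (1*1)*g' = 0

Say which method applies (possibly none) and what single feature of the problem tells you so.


Diagnosis: a linear integrating factor — linear in the unknown with genuine forcing: multiply through by the exponential of the integrated coefficient and the left side closes into one derivative.


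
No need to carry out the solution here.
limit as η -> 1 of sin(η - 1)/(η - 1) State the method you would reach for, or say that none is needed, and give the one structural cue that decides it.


Best approach: l'Hôpital's rule (0/0) — numerator and denominator both vanish at 1 — a genuine 0/0 form, which is exactly when l'Hôpital applies. One could equally expand both pieces locally and compare leading terms; the rule does that in one stroke.


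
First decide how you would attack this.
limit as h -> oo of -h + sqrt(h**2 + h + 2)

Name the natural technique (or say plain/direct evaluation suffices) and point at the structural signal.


Method: conjugate multiplication — infinity minus infinity with a radical in play — multiply by the conjugate so the divergences of sqrt(h**2 + h + 2) and h annihilate.


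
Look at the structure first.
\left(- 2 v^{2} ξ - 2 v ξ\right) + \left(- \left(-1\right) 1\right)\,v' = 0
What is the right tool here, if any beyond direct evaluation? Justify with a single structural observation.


Best approach: separation of variables — solved for the derivative, the right side splits multiplicatively into a function of each variable alone — divide and integrate each side. This doubles as a Bernoulli equation in the unknown as written; dividing and integrating works on it directly.


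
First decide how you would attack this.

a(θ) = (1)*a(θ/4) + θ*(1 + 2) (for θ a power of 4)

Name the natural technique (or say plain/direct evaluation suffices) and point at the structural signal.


Verdict: the master substitution — recursion at θ/4 is multiplicative in the index; logarithmic reindexing via θ = 4^m linearizes it.


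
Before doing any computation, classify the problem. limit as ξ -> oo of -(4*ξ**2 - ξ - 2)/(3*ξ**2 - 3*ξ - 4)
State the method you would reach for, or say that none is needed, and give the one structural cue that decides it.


Verdict: dominant-term comparison — at large ξ only the top-degree terms survive; compare the leading terms and the limit falls out. As a single quotient, the ∞/∞ shape would yield to repeated differentiation as well — the growth comparison gets there in one look.


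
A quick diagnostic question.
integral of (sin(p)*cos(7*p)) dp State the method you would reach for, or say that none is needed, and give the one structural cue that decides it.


Verdict: a trigonometric identity — apply product-to-sum to sin(p)*cos(7*p): two clean single-angle terms replace one awkward product.


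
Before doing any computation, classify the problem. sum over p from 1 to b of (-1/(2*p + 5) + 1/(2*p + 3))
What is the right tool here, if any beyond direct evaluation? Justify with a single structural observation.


Technique: telescoping — the summand is 1/(2*p + 3) minus the same expression shifted by one, so consecutive terms cancel in pairs.


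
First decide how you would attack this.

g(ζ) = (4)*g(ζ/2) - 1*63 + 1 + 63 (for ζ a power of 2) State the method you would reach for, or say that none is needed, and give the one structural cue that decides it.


Technique: the master substitution — the argument ζ/2 divides the index by 2; the standard ζ = 2^m substitution converts it to a constant-shift recurrence.


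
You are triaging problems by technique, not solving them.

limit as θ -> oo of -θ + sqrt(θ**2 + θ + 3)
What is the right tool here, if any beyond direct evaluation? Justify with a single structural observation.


Diagnosis: conjugate multiplication — turning the difference into a conjugate-rationalized ratio makes the limit readable.


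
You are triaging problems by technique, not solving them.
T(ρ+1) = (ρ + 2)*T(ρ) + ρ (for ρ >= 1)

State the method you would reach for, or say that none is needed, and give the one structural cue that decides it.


Diagnosis: a summation factor — the coefficient ρ + 2 drifts with the index, so no fixed root exists; normalizing by the cumulative product telescopes it.


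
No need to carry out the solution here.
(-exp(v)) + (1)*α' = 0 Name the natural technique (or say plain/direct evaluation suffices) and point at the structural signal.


Method: no special technique — the slope is a pure function of v; integrate both sides and be done.


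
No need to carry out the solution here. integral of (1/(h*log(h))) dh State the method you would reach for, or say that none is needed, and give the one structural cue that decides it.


Method: u-substitution — everything non-trivial happens through the inner expression log(h), and its derivative accounts for the remaining factor up to a constant, so set u = log(h).


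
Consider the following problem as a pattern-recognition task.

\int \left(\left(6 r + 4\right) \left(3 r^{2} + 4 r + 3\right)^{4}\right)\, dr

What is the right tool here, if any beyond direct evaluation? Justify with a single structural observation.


Best approach: u-substitution — structure check: outer function, inner expression 3 r^{2} + 4 r + 3, inner derivative as a factor — the classic u = 3 r^{2} + 4 r + 3 pattern. Nothing stops a full expansion here — the substitution simply spares the algebra.


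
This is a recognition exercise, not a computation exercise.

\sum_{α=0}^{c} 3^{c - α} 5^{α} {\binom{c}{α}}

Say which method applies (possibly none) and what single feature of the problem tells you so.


Diagnosis: the binomial theorem — {\binom{c}{α}} weighting matched powers of 5 and 3 is the expanded form of (5 + 3)^c — fold it back up.


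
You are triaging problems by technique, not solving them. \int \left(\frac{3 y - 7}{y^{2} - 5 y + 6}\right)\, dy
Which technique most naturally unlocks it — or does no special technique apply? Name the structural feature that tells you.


Diagnosis: partial fractions — rational integrand, reducible denominator y^{2} - 5 y + 6: decompose first, integrate second.


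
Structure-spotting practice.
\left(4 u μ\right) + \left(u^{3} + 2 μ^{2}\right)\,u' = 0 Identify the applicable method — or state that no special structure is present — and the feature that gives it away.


Diagnosis: the exact-equation method — check exactness first: here it holds (4 u μ, u^{3} + 2 μ^{2} have matching cross partials), so no integrating factor is needed.


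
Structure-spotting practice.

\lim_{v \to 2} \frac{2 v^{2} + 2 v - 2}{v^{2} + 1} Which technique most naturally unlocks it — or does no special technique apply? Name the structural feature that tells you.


Method: no special technique — no zero denominators, no indeterminate clash at 2 — substitute and read off the value.


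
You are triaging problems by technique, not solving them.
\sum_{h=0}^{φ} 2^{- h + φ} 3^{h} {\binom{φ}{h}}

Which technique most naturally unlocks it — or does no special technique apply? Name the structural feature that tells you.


Method: the binomial theorem — {\binom{φ}{h}} weighting matched powers of 3 and 2 is the expanded form of (3 + 2)^φ — fold it back up.


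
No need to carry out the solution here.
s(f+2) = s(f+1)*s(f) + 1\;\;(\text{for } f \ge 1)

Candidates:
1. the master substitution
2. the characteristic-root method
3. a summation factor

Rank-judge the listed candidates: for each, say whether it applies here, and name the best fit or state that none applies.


Technique: no special technique — the new term depends nonlinearly on the old ones, which disqualifies every superposition-based technique.
- the master substitution — the recursion shifts the index rather than dividing it.
- the characteristic-root method: the recursion is nonlinear in the sequence values, so no linear-modes ansatz applies.
- a summation factor — no summation factor applies — the rule is not linear in the sequence values.


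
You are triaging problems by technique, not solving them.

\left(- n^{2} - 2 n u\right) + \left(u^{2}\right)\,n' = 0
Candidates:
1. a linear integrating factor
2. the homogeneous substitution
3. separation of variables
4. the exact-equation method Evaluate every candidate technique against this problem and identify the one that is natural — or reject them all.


Verdict: the homogeneous substitution — the slope's numerator and denominator share total degree; set v = n/u and the equation drops to separable form. A Bernoulli substitution is a fair alternative on this equation directly; the homogeneous reading takes it as given.
- a linear integrating factor: a nonlinear term in the unknown puts this outside the integrating-factor template.
- the homogeneous substitution — a fit — the right tool for this form.
- separation of variables — the two dependences do not factor apart.
- the exact-equation method — the cross partial derivatives disagree, so no single potential exists.


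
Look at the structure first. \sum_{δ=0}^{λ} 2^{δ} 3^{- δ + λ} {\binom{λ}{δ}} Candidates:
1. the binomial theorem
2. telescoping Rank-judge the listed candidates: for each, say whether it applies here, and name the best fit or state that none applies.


Diagnosis: the binomial theorem — terms weighting {\binom{λ}{δ}} against matched powers of 2 and 3 reassemble into (2 + 3)^λ by the binomial theorem.
- the binomial theorem — yes — fits the structure here.
- telescoping: in the displayed form, no term reappears at a neighboring index to cancel against.


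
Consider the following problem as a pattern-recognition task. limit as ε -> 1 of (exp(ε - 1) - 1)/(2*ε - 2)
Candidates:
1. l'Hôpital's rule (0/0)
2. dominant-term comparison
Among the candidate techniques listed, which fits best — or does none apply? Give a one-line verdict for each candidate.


Method: l'Hôpital's rule (0/0) — the 0/0 form at 1 is the signature situation for l'Hôpital's rule. A local series expansion at the point resolves it as well; the rule is the packaged version of that step.
- l'Hôpital's rule (0/0) — a fit — the right tool for this form.
- dominant-term comparison: no dominant power emerges to decide the limit by degree comparison.


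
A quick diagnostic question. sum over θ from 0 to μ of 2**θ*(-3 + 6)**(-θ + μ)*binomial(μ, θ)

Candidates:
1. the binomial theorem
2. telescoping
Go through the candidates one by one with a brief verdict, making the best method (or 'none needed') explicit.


Verdict: the binomial theorem — binomial coefficients against complementary powers of 2 and (-3 + 6): recognize the binomial expansion and resum.
- the binomial theorem — a fit — the right tool for this form.
- telescoping: as presented, consecutive terms share no shifted copy to cancel against — no rewrite is on display to change that.


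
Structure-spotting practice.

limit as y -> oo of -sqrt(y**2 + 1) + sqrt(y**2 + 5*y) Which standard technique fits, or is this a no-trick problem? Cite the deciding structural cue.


Technique: conjugate multiplication — two divergent pieces with a minus sign between them and a radical in the mix: rationalize sqrt(y**2 + 5*y) - sqrt(y**2 + 1) before any limit law applies.


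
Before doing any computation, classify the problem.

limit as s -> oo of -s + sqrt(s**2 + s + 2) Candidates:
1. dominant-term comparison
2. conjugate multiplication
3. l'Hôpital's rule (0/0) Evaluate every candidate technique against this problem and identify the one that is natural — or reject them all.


Verdict: conjugate multiplication — the ∞ − ∞ radical form is the exact trigger for the conjugate maneuver.
- dominant-term comparison — no ranking of term growth rates resolves the limit here.
- conjugate multiplication: yes, a natural case for it.
- l'Hôpital's rule (0/0): the expression is a difference driving to ∞ − ∞, not a 0/0 quotient — there is no ratio for the rule to differentiate.


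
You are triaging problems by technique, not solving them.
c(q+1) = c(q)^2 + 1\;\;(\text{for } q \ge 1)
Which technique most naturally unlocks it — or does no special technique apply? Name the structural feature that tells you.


Technique: no special technique — nonlinear feedback in the recursion rules out every root- or factor-based technique.


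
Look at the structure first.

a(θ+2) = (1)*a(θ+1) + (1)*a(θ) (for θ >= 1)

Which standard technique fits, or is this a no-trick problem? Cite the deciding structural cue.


Best approach: the characteristic-root method — linear, homogeneous, constant coefficients: solutions of the form r^θ exist — find the roots of the characteristic polynomial.


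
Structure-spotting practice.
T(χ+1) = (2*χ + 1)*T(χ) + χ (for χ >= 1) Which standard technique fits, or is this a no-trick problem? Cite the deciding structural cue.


Verdict: a summation factor — it is first-order linear but the coefficient 2*χ + 1 depends on the index, so multiply through by a summation factor to telescope it.


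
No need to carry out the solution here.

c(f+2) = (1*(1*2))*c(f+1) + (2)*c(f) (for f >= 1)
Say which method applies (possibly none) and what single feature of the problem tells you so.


Verdict: the characteristic-root method — shift-invariance with fixed coefficients calls for exponential trials; the characteristic polynomial finds every r^f.


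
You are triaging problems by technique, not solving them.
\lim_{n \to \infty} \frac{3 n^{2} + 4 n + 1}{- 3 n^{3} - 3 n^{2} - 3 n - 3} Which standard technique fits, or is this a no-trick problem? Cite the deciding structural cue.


Technique: dominant-term comparison — as n grows, only the highest-degree terms matter — compare leading terms and read the limit off. Differentiating the expression as a single quotient would eventually settle it as well; matching dominant growth settles it immediately.


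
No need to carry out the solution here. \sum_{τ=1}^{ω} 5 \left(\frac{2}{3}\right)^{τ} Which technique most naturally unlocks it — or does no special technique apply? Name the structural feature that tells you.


Technique: the geometric series formula — the ratio of consecutive terms is the constant \frac{2}{3}, independent of the index — a geometric sum.


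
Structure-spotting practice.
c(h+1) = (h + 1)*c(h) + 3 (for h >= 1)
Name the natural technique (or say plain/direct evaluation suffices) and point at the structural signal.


Method: a summation factor — it is first-order linear but the coefficient h + 1 depends on the index, so multiply through by a summation factor to telescope it.


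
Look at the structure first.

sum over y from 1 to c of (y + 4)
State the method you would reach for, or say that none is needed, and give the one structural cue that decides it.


Technique: no special technique — no ratio, no shift structure, no binomial pattern: sum the constant-multiple powers of y with known formulas.


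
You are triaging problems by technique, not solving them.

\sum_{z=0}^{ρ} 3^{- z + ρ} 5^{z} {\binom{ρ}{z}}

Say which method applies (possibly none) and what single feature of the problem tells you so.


Diagnosis: the binomial theorem — the binomial coefficients weight matched powers of 5 and 3, which is exactly the expansion of a binomial power.


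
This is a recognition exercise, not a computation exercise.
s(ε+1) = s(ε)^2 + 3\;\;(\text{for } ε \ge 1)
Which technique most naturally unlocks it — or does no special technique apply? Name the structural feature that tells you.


Verdict: no special technique — the map from one term to the next is curved, not linear, so linear closed-form machinery does not attach.


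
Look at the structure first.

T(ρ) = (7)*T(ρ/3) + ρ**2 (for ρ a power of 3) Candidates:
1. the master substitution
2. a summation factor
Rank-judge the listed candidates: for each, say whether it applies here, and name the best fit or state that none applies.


Diagnosis: the master substitution — the argument contracts 3-fold per step: reindex ρ exponentially and solve the linear recurrence in the new index.
- the master substitution: applicable, and directly so.
- a summation factor — the recursion divides its index rather than shifting it — there is no previous-term chain for a summation factor to telescope.


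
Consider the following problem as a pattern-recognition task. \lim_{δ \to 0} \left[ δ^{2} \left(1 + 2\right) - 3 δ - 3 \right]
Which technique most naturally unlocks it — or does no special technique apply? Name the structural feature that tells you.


Technique: no special technique — no denominator vanishes and nothing blows up at 0: direct substitution is the whole computation.


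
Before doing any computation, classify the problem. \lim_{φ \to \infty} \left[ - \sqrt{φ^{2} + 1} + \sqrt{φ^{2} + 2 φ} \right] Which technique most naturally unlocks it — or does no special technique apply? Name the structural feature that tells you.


Verdict: conjugate multiplication — this difference gives up after one conjugate multiplication — the radical structure cancels against its conjugate.


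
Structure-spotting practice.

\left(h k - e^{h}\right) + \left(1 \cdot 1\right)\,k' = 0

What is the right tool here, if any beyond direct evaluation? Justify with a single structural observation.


Method: a linear integrating factor — linear in the unknown with genuine forcing: multiply through by the exponential of the integrated coefficient and the left side closes into one derivative.


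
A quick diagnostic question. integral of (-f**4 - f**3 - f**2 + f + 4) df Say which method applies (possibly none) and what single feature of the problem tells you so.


Best approach: no special technique — a term-by-term power-rule job in f; no substitution or rearrangement earns its keep here.


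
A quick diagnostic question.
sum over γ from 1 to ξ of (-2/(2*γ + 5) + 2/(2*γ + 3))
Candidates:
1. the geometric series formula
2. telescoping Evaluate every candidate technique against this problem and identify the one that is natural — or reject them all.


Technique: telescoping — a difference of consecutive values of one function (2/(2*γ + 3) at one index and the next) — telescoping by construction.
- the geometric series formula: the term-to-term ratio drifts with the index — the one thing the geometric formula cannot absorb.
- telescoping: applies; the problem has the shape this method handles.


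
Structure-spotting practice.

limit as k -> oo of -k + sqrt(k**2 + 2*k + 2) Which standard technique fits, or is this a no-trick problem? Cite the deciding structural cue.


Verdict: conjugate multiplication — two divergent pieces with a minus sign between them and a radical in the mix: rationalize sqrt(k**2 + 2*k + 2) - k before any limit law applies.


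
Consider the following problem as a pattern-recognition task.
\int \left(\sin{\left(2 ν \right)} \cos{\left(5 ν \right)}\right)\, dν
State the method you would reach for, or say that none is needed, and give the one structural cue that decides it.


Method: a trigonometric identity — two different frequencies multiply in \sin{\left(2 ν \right)} \cos{\left(5 ν \right)}; the product-to-sum formula separates them.


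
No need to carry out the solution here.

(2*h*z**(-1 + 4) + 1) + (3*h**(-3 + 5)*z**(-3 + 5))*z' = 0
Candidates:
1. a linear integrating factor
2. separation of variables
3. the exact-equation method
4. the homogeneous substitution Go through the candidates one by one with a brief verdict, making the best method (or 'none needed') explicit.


Method: the exact-equation method — equality of cross partials is the green light — assemble the potential function term by term.
- a linear integrating factor: the unknown enters nonlinearly (through a power, a denominator, or a transcendental function), which the linear integrating-factor recipe cannot absorb as-is — any repair would come from a preliminary substitution, not the factor.
- separation of variables — no division isolates the independent variable from the unknown.
- the exact-equation method — a fit — the right tool for this form.
- the homogeneous substitution — the ratio substitution does not collapse this equation.


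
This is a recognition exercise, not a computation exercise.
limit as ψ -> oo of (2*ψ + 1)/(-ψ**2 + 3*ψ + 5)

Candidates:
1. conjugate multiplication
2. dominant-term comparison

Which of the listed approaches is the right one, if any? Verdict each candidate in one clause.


Technique: dominant-term comparison — divide through by the highest power of ψ; every lower-order term dies and the dominant terms decide the limit.
- conjugate multiplication — multiplying by a conjugate would not remove any indeterminacy here.
- dominant-term comparison — yes, a natural case for it.


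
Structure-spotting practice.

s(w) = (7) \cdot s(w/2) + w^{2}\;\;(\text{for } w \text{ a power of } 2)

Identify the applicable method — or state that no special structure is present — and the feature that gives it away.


Diagnosis: the master substitution — the argument contracts 2-fold per step: reindex w exponentially and solve the linear recurrence in the new index.


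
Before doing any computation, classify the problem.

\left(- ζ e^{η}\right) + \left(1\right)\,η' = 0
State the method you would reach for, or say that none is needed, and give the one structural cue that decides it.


Technique: separation of variables — the slope splits multiplicatively: ζ carrying all ζ-dependence times e^{η} carrying all η-dependence — separate and integrate.


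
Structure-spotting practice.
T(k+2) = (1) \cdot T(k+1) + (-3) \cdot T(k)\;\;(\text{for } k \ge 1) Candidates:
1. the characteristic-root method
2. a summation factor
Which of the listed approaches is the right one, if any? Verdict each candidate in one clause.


Diagnosis: the characteristic-root method — because shifting k leaves the equation's coefficients unchanged, exponential trials reduce it to algebra.
- the characteristic-root method — applicable, and directly so.
- a summation factor: a summation factor telescopes one-step recursions; this one carries higher-order memory.


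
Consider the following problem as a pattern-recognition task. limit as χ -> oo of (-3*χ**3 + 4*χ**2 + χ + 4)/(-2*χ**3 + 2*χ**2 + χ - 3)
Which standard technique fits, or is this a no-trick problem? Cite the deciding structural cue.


Best approach: dominant-term comparison — divide through by the highest power of χ; every lower-order term dies and the dominant terms decide the limit. l'Hôpital's at-infinity variant applies to the expression viewed as a single quotient; the leading-term comparison is the direct route.


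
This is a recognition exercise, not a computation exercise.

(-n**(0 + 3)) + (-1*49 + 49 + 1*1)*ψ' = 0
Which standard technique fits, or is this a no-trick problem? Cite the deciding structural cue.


Best approach: no special technique — the slope is a function of n alone, so integrate both sides directly.


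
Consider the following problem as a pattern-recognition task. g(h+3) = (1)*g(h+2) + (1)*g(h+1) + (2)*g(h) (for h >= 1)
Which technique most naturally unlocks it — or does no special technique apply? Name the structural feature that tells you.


Best approach: the characteristic-root method — no index-dependence in the weights and nothing inhomogeneous: classic characteristic-equation setup.


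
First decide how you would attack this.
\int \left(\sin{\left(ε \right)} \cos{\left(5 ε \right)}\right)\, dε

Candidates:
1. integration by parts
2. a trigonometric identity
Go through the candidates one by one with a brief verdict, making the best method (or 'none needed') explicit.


Best approach: a trigonometric identity — two sinusoids at different rates multiply in \sin{\left(ε \right)} \cos{\left(5 ε \right)}; the product-to-sum identity uncouples them.
- integration by parts — not the natural route: no polynomial-kernel product appears — a recursive parts reduction of the trigonometric product exists, but the identity rewrite is direct.
- a trigonometric identity — applies; the problem has the shape this method handles.


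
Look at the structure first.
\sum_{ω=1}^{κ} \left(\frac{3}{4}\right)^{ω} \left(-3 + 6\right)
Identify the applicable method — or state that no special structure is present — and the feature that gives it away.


Verdict: the geometric series formula — the ratio of consecutive terms is the constant \frac{3}{4}, independent of the index — a geometric sum.


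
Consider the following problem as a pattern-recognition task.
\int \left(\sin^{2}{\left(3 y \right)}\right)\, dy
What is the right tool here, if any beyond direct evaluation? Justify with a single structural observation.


Diagnosis: a trigonometric identity — \sin^{2}{\left(3 y \right)} is an even power — the power-reduction identity rewrites it into first-degree cosines.


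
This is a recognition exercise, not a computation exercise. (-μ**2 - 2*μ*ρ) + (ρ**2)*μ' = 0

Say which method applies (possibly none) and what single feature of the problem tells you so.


Best approach: the homogeneous substitution — the slope's numerator and denominator share total degree; set v = μ/ρ and the equation drops to separable form. This doubles as a Bernoulli equation in the unknown as written; the homogeneous route needs no setup at all.


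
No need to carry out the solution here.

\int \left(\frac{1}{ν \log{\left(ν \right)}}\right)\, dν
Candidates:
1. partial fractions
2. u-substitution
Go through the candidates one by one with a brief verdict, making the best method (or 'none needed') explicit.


Best approach: u-substitution — collected, the integrand has one factor that is, up to a constant, the derivative of an inner expression the rest depends on — substitute for that inner expression.
- partial fractions — there is no rational-function structure to decompose.
- u-substitution: yes, a natural case for it.


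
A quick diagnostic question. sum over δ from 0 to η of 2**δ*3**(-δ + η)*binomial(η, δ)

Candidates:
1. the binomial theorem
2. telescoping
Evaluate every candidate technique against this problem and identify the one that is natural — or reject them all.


Diagnosis: the binomial theorem — binomial(η, δ) weighting matched powers of 2 and 3 is the expanded form of (2 + 3)^η — fold it back up.
- the binomial theorem: applicable, and directly so.
- telescoping: neither a shifted-difference shape nor integer-spaced poles are present.


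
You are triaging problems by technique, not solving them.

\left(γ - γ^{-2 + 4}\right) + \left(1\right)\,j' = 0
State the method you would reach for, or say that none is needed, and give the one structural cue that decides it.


Diagnosis: no special technique — with j absent the equation is not coupled at all: direct integration in γ.


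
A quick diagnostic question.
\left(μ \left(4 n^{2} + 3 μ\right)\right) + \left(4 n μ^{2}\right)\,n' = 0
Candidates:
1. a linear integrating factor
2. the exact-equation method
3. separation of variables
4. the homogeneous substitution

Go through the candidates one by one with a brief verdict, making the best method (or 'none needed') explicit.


Verdict: the exact-equation method — take the mixed partials of μ \left(4 n^{2} + 3 μ\right) and 4 n μ^{2}: they are equal, which certifies an exact differential.
- a linear integrating factor — a nonlinear term in the unknown puts this outside the integrating-factor template.
- the exact-equation method: yes, a natural case for it.
- separation of variables — no division isolates the independent variable from the unknown.
- the homogeneous substitution: rescaling both variables together changes the slope, so no ratio substitution collapses it.


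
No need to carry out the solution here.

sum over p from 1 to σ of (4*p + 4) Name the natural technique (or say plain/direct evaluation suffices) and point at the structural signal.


Best approach: no special technique — nothing telescopes and nothing is geometric; polynomial terms in p sum term by term.


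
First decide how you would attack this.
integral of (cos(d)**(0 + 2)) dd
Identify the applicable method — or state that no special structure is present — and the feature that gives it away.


Method: a trigonometric identity — cos(d)**(0 + 2) calls for power reduction: rewrite via double angles before any antiderivative is attempted.


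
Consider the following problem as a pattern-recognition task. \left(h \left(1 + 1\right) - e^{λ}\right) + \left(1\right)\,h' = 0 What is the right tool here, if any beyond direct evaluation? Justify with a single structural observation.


Diagnosis: a linear integrating factor — arrange it as h' + (1 + 1)·h = (the forcing term) and the integrating factor does the rest.
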